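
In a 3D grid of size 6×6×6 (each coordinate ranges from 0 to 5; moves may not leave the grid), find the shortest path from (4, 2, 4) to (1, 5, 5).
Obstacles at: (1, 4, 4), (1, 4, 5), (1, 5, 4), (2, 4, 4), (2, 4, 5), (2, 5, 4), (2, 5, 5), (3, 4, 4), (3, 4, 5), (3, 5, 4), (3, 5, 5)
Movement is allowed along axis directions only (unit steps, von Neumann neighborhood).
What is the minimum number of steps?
9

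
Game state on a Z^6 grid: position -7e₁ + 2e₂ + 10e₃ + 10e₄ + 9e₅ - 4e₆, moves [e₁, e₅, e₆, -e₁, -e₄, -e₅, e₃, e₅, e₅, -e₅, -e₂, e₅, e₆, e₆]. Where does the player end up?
(-7, 1, 11, 9, 11, -1)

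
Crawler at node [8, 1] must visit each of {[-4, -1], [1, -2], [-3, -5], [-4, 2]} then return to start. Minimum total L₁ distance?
38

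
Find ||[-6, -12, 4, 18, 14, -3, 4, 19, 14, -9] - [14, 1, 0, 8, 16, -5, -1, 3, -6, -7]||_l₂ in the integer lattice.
37.1214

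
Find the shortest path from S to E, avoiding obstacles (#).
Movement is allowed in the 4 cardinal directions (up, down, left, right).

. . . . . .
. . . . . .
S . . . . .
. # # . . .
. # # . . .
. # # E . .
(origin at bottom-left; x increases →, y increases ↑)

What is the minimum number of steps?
6
(one shortest path: (0, 3) → (1, 3) → (2, 3) → (3, 3) → (3, 2) → (3, 1) → (3, 0))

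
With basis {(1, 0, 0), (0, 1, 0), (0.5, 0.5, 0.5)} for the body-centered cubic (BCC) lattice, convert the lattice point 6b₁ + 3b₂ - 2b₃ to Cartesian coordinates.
(5, 2, -1)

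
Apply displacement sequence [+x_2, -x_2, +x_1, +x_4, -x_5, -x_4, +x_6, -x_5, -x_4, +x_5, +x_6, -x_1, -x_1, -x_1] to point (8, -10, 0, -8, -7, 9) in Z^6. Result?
(6, -10, 0, -9, -8, 11)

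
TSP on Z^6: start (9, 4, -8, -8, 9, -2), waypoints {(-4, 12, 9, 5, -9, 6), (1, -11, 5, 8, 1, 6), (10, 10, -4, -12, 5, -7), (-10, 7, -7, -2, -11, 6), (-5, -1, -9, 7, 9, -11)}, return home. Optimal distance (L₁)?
270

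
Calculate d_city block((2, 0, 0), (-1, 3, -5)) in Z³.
11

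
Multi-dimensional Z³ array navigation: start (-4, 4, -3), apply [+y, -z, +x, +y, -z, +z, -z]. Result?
(-3, 6, -5)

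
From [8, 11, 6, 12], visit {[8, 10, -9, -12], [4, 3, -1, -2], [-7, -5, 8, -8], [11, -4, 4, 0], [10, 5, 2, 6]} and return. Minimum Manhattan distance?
170
(one optimal route: (8, 11, 6, 12) → (8, 10, -9, -12) → (4, 3, -1, -2) → (-7, -5, 8, -8) → (11, -4, 4, 0) → (10, 5, 2, 6) → (8, 11, 6, 12))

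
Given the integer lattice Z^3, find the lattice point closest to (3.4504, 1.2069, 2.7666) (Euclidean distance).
(3, 1, 3)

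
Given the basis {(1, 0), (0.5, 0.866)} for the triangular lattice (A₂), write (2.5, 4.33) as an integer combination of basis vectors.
5b₂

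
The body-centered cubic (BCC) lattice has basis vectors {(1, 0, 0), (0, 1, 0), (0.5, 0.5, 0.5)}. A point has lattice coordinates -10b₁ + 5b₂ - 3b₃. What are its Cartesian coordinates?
(-11.5, 3.5, -1.5)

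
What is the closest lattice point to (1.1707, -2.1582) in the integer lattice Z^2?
(1, -2)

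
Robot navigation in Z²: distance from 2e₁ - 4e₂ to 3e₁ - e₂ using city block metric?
4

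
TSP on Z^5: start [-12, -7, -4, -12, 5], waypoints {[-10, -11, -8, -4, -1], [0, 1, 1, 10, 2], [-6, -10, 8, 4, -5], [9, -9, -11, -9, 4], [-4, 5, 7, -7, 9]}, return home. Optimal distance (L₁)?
216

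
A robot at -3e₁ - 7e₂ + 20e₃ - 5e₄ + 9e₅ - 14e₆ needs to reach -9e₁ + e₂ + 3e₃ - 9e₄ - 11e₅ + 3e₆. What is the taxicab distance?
72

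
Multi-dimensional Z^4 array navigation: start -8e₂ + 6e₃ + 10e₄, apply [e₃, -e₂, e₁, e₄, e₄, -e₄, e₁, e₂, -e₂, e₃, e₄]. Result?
(2, -9, 8, 12)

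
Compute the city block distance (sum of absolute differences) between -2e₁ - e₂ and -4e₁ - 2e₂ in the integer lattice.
3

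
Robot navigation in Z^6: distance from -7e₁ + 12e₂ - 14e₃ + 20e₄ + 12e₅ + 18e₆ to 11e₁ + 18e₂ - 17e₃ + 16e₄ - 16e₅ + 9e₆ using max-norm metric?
28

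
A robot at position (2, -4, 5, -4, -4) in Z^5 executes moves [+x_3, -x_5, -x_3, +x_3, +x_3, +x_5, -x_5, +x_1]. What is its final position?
(3, -4, 7, -4, -5)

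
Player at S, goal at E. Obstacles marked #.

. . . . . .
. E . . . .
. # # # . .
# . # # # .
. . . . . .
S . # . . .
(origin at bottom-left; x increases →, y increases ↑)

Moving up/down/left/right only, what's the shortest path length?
13
(one shortest path: (0, 0) → (1, 0) → (1, 1) → (2, 1) → (3, 1) → (4, 1) → (5, 1) → (5, 2) → (5, 3) → (4, 3) → (4, 4) → (3, 4) → (2, 4) → (1, 4))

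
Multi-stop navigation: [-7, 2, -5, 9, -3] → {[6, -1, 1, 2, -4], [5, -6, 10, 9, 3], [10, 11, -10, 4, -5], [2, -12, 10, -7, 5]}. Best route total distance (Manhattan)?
124
(one optimal route: (-7, 2, -5, 9, -3) → (10, 11, -10, 4, -5) → (6, -1, 1, 2, -4) → (5, -6, 10, 9, 3) → (2, -12, 10, -7, 5))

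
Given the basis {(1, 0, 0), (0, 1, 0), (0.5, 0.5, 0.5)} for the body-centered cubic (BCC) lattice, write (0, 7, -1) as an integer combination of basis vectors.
b₁ + 8b₂ - 2b₃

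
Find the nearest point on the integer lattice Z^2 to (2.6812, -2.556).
(3, -3)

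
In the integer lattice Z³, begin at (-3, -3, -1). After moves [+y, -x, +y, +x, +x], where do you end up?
(-2, -1, -1)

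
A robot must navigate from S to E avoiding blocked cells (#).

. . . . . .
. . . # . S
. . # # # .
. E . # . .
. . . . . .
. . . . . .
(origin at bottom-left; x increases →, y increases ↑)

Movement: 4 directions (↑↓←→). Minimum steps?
8
(one shortest path: (5, 4) → (4, 4) → (4, 5) → (3, 5) → (2, 5) → (1, 5) → (1, 4) → (1, 3) → (1, 2))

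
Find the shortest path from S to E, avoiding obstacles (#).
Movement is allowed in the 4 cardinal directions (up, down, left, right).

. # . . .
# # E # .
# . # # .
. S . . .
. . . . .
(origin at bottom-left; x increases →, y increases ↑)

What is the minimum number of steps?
9
(one shortest path: (1, 1) → (2, 1) → (3, 1) → (4, 1) → (4, 2) → (4, 3) → (4, 4) → (3, 4) → (2, 4) → (2, 3))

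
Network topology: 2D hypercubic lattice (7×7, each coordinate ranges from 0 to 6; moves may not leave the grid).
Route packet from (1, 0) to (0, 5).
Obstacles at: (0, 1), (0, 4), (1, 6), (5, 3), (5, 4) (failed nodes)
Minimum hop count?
6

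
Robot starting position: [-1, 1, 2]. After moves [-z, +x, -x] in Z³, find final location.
(-1, 1, 1)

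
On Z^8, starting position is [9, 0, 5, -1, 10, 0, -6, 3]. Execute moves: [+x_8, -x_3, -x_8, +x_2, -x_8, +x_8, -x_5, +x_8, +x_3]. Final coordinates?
(9, 1, 5, -1, 9, 0, -6, 4)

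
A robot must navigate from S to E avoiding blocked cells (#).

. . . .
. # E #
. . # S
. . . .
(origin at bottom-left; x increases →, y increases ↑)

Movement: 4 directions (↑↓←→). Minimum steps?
10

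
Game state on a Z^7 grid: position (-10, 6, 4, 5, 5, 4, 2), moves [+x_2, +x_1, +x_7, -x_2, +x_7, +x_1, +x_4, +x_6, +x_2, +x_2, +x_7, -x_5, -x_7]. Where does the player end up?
(-8, 8, 4, 6, 4, 5, 4)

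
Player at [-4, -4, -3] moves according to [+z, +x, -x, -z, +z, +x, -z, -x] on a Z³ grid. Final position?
(-4, -4, -3)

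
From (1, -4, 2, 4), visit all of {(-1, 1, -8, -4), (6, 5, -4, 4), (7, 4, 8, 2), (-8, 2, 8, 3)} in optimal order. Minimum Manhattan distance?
79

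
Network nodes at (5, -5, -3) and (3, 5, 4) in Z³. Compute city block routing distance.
19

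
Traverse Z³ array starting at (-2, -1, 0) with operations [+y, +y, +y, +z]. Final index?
(-2, 2, 1)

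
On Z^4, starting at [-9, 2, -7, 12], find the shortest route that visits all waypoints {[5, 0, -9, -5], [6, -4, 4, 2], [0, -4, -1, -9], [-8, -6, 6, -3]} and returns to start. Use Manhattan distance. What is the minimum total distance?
138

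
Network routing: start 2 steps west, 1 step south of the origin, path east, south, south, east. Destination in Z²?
(0, -3)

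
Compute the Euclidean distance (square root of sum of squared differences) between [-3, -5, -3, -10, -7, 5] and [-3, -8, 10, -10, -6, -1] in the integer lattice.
14.6629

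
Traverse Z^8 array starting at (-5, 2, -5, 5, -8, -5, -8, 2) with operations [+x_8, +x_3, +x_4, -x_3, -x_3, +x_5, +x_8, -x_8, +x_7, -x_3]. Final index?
(-5, 2, -7, 6, -7, -5, -7, 3)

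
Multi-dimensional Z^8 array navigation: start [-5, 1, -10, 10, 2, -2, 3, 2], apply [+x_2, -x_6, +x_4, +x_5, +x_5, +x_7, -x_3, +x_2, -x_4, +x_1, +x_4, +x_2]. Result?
(-4, 4, -11, 11, 4, -3, 4, 2)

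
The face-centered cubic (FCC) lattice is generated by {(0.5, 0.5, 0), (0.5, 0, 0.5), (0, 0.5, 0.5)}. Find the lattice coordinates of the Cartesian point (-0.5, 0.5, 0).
-b₂ + b₃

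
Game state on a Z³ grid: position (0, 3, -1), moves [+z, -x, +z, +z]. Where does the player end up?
(-1, 3, 2)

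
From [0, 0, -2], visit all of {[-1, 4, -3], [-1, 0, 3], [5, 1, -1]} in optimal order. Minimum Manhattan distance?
27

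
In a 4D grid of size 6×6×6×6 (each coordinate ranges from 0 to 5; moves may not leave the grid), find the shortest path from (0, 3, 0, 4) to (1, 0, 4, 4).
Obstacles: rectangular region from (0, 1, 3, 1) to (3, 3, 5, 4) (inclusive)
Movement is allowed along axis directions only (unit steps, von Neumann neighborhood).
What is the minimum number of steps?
8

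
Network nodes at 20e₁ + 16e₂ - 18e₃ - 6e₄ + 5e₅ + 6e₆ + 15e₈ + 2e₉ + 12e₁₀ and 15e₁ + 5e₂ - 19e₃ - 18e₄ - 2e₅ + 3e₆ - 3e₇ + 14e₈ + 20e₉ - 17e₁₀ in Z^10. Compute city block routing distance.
90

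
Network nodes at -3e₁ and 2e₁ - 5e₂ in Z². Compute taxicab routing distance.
10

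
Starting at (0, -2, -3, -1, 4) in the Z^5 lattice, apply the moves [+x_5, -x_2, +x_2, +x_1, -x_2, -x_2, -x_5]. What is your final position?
(1, -4, -3, -1, 4)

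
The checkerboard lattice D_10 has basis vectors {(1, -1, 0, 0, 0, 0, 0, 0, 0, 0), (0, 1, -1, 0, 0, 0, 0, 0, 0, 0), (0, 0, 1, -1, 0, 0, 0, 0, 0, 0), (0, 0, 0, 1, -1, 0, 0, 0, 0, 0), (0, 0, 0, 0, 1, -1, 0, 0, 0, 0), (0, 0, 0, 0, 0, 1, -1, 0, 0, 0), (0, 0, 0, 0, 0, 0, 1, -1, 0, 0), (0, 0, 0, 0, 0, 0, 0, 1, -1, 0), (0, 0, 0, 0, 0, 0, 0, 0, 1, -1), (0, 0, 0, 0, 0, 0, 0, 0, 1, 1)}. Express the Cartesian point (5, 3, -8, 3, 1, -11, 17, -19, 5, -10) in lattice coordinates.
5b₁ + 8b₂ + 3b₄ + 4b₅ - 7b₆ + 10b₇ - 9b₈ + 3b₉ - 7b₁₀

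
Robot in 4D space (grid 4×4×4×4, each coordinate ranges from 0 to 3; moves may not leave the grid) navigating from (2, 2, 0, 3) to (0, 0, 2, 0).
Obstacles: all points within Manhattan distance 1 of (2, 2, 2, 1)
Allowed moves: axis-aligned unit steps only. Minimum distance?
9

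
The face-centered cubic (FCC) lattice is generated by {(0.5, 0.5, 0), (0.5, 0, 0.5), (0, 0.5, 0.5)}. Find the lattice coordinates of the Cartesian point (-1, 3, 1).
b₁ - 3b₂ + 5b₃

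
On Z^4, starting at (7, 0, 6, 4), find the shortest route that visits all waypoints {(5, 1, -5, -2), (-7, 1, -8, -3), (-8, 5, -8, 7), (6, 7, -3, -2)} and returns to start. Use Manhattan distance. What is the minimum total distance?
100
(one optimal route: (7, 0, 6, 4) → (-8, 5, -8, 7) → (-7, 1, -8, -3) → (5, 1, -5, -2) → (6, 7, -3, -2) → (7, 0, 6, 4))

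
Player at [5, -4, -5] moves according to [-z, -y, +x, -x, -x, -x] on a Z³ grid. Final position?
(3, -5, -6)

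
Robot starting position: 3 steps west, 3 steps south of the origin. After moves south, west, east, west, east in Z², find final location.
(-3, -4)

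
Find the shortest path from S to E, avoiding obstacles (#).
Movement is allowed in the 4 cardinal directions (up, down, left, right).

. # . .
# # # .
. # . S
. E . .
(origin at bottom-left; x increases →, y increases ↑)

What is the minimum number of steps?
3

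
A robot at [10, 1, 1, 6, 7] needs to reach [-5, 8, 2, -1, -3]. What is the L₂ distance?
20.5913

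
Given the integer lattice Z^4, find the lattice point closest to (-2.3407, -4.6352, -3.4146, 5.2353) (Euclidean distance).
(-2, -5, -3, 5)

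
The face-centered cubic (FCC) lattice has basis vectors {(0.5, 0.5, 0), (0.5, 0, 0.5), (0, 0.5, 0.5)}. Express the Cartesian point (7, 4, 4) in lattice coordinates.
7b₁ + 7b₂ + b₃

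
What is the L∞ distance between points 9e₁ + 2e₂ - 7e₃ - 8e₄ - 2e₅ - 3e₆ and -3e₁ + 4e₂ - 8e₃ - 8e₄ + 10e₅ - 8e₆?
12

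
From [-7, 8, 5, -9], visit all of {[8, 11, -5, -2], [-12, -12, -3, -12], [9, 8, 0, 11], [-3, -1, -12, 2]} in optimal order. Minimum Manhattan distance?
135
(one optimal route: (-7, 8, 5, -9) → (-12, -12, -3, -12) → (-3, -1, -12, 2) → (8, 11, -5, -2) → (9, 8, 0, 11))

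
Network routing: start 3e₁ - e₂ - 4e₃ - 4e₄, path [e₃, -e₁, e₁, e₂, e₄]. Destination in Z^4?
(3, 0, -3, -3)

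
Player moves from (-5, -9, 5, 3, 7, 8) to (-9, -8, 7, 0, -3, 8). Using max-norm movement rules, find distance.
10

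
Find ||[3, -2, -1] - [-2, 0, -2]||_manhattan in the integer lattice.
8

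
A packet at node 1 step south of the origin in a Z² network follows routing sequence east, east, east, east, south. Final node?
(4, -2)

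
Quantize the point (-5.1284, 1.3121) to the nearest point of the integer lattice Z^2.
(-5, 1)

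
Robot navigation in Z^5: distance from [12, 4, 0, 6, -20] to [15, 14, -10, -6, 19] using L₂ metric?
43.2897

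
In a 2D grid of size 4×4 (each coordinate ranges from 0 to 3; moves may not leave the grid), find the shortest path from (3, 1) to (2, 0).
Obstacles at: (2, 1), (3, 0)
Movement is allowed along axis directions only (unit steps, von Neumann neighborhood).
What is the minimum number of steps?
6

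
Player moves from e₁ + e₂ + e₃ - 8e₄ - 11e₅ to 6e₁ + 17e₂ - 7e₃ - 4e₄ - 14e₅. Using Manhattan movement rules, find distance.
36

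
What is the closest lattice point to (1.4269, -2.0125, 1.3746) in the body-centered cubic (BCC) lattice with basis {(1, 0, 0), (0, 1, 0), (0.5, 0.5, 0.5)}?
(1.5, -2.5, 1.5)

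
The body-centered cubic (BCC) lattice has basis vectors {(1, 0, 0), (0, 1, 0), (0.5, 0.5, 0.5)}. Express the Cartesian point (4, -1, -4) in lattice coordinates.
8b₁ + 3b₂ - 8b₃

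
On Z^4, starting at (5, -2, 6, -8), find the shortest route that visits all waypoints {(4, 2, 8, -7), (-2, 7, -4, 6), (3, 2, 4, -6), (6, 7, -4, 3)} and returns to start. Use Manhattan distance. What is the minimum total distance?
86
(one optimal route: (5, -2, 6, -8) → (4, 2, 8, -7) → (3, 2, 4, -6) → (-2, 7, -4, 6) → (6, 7, -4, 3) → (5, -2, 6, -8))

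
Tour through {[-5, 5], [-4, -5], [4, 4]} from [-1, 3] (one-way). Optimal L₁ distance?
27
(one optimal route: (-1, 3) → (4, 4) → (-5, 5) → (-4, -5))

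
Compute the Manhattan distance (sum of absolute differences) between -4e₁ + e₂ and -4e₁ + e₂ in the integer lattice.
0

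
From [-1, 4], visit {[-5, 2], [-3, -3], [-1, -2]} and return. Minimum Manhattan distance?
22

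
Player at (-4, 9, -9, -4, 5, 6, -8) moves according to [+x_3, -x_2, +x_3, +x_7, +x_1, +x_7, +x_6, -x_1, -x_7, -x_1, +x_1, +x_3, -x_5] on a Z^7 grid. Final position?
(-4, 8, -6, -4, 4, 7, -7)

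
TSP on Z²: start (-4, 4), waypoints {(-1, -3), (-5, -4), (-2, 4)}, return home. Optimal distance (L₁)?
24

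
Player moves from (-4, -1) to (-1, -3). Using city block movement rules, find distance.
5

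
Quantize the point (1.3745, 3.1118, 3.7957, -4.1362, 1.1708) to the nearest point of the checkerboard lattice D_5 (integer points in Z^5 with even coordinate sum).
(2, 3, 4, -4, 1)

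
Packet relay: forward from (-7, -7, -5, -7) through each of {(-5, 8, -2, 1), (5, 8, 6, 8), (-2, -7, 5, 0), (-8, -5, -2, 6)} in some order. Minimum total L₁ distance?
89
(one optimal route: (-7, -7, -5, -7) → (-2, -7, 5, 0) → (-8, -5, -2, 6) → (-5, 8, -2, 1) → (5, 8, 6, 8))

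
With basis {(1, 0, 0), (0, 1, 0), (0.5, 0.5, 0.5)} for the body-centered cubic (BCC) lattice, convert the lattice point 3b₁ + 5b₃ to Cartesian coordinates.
(5.5, 2.5, 2.5)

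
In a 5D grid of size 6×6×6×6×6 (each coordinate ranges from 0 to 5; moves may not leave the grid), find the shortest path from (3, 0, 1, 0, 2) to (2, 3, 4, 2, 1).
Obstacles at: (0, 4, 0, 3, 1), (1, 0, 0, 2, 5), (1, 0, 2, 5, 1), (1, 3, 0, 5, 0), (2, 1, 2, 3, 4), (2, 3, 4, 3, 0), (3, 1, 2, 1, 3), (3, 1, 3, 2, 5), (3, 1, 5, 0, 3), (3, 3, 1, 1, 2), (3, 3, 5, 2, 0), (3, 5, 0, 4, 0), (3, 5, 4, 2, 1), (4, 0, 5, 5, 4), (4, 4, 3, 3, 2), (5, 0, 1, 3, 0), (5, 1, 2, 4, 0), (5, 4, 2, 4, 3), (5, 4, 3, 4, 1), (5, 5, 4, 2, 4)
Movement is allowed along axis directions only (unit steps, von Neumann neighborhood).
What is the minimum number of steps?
10
(one shortest path: (3, 0, 1, 0, 2) → (2, 0, 1, 0, 2) → (2, 1, 1, 0, 2) → (2, 2, 1, 0, 2) → (2, 3, 1, 0, 2) → (2, 3, 2, 0, 2) → (2, 3, 3, 0, 2) → (2, 3, 4, 0, 2) → (2, 3, 4, 1, 2) → (2, 3, 4, 2, 2) → (2, 3, 4, 2, 1))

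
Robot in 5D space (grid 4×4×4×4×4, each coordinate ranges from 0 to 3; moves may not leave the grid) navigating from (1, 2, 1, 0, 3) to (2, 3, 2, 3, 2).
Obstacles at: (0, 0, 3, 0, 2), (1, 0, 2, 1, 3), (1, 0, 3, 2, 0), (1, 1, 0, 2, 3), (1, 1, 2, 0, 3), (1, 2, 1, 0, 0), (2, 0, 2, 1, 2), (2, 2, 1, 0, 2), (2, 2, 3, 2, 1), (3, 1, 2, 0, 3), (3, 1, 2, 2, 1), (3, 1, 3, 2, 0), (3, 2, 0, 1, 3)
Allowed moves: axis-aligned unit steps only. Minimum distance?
7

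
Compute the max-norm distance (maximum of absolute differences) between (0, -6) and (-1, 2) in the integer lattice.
8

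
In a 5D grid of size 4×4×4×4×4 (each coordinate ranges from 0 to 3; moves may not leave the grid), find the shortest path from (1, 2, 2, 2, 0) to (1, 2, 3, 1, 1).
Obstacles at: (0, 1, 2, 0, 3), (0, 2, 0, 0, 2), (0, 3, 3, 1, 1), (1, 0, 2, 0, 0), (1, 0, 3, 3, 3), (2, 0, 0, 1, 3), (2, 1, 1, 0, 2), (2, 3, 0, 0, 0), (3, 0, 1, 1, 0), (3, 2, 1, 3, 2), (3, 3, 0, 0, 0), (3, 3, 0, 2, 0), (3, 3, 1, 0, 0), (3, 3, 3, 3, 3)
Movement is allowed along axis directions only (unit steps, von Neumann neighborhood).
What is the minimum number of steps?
3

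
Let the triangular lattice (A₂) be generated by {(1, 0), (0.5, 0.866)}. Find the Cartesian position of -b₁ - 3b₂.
(-2.5, -2.598)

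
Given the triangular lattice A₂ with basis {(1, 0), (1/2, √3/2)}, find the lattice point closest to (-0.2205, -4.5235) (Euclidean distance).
(-0.5, -4.33)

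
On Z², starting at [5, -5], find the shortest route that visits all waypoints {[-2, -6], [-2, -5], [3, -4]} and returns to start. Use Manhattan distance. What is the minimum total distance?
18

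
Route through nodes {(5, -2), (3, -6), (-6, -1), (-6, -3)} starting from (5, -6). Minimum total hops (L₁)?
22
(one optimal route: (5, -6) → (3, -6) → (5, -2) → (-6, -1) → (-6, -3))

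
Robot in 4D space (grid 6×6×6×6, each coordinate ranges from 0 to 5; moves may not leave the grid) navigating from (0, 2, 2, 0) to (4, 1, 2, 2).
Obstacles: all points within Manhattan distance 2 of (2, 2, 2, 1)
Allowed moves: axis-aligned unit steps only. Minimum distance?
9
(one shortest path: (0, 2, 2, 0) → (0, 1, 2, 0) → (1, 1, 2, 0) → (1, 0, 2, 0) → (2, 0, 2, 0) → (3, 0, 2, 0) → (4, 0, 2, 0) → (4, 1, 2, 0) → (4, 1, 2, 1) → (4, 1, 2, 2))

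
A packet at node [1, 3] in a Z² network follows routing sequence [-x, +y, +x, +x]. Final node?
(2, 4)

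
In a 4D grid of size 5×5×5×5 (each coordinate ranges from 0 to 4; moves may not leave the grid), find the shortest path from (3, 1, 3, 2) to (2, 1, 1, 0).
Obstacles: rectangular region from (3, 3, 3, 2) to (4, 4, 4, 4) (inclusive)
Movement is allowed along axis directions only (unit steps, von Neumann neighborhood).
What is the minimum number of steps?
5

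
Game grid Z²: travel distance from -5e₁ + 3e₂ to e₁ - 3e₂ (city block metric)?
12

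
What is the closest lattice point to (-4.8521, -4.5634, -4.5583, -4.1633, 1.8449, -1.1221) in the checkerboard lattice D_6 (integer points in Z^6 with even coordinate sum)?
(-5, -5, -5, -4, 2, -1)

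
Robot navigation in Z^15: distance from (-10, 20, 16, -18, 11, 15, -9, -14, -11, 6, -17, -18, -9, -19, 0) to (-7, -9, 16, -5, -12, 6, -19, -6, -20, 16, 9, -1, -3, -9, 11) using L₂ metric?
56.5332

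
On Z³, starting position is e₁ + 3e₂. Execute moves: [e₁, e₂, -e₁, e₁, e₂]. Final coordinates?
(2, 5, 0)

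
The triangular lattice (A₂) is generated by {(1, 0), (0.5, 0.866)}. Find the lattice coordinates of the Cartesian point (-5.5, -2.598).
-4b₁ - 3b₂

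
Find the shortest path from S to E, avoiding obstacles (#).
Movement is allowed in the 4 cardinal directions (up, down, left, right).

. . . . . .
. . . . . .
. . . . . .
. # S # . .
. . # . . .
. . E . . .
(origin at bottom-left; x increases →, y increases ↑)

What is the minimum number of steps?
8
(one shortest path: (2, 2) → (2, 3) → (1, 3) → (0, 3) → (0, 2) → (0, 1) → (1, 1) → (1, 0) → (2, 0))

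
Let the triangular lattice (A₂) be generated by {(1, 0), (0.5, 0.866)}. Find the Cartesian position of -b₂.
(-0.5, -0.866)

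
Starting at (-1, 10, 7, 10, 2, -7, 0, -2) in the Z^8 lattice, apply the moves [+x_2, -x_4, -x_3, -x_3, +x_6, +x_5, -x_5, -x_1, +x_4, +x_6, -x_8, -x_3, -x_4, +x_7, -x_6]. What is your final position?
(-2, 11, 4, 9, 2, -6, 1, -3)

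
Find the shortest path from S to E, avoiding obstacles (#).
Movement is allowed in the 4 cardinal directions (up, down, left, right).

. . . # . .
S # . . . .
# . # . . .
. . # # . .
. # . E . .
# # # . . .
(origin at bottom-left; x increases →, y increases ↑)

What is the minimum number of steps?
10
(one shortest path: (0, 4) → (0, 5) → (1, 5) → (2, 5) → (2, 4) → (3, 4) → (4, 4) → (4, 3) → (4, 2) → (4, 1) → (3, 1))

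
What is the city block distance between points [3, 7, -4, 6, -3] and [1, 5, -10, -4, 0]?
23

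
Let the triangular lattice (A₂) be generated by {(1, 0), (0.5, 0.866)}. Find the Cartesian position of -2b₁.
(-2, 0)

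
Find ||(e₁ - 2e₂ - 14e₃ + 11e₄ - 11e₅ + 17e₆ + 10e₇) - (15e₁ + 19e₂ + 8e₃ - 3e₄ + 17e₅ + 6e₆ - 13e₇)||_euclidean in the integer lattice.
52.45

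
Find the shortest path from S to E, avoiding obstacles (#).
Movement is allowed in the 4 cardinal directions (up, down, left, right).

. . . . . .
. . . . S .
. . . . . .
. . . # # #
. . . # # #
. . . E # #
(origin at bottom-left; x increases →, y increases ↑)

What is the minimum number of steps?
7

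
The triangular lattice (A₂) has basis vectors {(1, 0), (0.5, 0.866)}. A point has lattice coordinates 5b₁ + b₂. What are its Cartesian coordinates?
(5.5, 0.866)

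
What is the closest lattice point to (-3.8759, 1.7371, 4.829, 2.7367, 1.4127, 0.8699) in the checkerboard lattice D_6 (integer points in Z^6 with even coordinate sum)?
(-4, 2, 5, 3, 1, 1)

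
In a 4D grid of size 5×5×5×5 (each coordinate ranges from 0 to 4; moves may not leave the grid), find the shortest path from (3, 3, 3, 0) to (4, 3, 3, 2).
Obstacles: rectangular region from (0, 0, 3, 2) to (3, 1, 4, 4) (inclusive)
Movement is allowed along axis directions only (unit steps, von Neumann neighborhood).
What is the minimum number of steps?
3
(one shortest path: (3, 3, 3, 0) → (4, 3, 3, 0) → (4, 3, 3, 1) → (4, 3, 3, 2))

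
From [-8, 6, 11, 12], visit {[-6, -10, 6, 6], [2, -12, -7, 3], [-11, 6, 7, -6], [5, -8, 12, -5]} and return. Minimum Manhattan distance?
150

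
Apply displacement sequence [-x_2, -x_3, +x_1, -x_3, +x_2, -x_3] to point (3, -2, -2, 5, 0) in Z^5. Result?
(4, -2, -5, 5, 0)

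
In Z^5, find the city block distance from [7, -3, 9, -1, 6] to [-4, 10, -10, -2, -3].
53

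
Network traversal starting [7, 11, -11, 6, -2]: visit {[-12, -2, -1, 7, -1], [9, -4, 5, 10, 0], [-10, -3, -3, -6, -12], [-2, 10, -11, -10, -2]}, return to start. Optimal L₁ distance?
170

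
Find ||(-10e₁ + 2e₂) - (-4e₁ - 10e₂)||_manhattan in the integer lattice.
18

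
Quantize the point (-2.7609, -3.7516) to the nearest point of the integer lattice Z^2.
(-3, -4)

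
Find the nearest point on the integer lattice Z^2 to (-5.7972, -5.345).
(-6, -5)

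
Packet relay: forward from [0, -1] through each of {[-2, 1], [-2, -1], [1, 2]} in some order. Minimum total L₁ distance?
8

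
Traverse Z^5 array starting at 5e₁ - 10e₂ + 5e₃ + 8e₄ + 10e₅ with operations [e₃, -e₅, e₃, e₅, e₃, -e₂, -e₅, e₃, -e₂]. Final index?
(5, -12, 9, 8, 9)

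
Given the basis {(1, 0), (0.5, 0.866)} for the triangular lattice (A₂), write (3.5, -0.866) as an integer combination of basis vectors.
4b₁ - b₂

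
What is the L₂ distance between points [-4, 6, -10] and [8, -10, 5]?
25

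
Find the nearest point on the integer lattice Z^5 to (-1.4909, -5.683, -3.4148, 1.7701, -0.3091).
(-1, -6, -3, 2, 0)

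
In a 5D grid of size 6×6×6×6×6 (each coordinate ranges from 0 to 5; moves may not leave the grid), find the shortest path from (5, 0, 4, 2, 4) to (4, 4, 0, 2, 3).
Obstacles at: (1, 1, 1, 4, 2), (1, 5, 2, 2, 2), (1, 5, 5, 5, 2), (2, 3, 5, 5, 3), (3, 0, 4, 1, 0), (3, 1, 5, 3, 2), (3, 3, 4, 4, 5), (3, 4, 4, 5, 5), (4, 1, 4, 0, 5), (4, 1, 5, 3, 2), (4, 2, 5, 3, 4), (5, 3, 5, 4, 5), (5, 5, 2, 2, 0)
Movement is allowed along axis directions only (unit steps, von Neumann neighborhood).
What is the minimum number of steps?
10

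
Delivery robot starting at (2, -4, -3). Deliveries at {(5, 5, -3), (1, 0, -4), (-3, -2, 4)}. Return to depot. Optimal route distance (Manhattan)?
50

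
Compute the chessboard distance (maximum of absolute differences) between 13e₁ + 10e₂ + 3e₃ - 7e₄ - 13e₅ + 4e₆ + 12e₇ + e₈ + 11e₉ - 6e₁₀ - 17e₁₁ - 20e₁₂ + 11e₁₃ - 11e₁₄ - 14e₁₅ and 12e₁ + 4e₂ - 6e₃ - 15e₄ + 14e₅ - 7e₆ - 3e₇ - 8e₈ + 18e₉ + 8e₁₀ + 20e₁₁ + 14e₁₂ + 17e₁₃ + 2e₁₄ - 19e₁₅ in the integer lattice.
37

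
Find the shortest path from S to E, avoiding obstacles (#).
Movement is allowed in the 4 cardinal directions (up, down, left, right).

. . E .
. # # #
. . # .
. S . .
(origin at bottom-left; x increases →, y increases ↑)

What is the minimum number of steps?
6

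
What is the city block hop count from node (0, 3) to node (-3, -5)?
11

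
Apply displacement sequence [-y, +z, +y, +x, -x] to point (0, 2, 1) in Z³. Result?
(0, 2, 2)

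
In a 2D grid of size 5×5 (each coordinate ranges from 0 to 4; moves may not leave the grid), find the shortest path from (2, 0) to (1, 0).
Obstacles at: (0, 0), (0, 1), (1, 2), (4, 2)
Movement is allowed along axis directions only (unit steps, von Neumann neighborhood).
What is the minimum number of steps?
1
(one shortest path: (2, 0) → (1, 0))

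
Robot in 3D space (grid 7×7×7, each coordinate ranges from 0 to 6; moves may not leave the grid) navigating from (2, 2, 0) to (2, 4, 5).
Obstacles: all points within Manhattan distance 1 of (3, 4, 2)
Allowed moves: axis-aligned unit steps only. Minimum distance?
7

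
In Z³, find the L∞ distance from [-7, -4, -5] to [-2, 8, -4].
12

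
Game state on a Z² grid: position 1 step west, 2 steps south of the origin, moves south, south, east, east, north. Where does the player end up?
(1, -3)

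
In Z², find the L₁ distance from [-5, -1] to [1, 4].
11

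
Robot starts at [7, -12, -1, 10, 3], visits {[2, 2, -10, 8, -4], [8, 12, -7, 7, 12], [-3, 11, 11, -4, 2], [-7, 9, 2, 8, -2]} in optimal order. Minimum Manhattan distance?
140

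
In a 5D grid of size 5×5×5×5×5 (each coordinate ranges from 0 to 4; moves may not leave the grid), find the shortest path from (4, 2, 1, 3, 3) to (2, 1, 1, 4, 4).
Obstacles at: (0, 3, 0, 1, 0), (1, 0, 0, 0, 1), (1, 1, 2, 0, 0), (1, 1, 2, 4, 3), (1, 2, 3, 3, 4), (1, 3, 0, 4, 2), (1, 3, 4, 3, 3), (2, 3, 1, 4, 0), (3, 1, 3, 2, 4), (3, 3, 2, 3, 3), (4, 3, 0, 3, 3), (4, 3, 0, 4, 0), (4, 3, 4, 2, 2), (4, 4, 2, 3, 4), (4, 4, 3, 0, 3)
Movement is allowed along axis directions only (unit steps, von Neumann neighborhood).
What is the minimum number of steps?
5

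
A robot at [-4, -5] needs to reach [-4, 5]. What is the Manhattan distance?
10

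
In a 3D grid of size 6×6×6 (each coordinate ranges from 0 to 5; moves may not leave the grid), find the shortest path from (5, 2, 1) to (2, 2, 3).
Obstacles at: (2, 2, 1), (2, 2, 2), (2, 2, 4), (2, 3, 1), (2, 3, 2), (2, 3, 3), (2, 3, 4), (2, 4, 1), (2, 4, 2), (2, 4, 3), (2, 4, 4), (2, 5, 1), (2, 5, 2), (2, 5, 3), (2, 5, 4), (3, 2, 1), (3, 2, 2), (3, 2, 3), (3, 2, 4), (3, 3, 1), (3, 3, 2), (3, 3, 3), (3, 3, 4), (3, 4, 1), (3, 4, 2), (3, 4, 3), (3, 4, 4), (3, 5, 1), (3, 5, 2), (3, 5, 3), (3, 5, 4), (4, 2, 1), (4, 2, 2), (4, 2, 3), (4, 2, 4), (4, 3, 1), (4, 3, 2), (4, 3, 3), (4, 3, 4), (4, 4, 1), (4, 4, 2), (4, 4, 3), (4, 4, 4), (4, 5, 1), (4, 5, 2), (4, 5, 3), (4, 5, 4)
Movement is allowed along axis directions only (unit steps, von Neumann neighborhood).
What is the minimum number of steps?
7
(one shortest path: (5, 2, 1) → (5, 1, 1) → (4, 1, 1) → (3, 1, 1) → (2, 1, 1) → (2, 1, 2) → (2, 1, 3) → (2, 2, 3))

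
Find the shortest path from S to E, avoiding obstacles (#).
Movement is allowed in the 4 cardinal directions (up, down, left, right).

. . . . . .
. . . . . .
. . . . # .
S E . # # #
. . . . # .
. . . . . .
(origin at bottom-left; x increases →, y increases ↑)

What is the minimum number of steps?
1
(one shortest path: (0, 2) → (1, 2))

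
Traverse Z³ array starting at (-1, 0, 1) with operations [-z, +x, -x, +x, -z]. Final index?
(0, 0, -1)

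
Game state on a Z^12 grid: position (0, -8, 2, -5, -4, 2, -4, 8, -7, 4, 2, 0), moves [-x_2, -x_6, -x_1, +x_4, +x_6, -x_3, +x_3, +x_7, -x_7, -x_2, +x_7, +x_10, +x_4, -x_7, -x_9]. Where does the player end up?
(-1, -10, 2, -3, -4, 2, -4, 8, -8, 5, 2, 0)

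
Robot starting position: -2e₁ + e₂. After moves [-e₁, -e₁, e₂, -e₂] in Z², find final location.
(-4, 1)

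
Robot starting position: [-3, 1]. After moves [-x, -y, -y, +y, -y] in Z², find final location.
(-4, -1)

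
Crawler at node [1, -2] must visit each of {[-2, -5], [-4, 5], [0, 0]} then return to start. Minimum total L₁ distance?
30
(one optimal route: (1, -2) → (-2, -5) → (-4, 5) → (0, 0) → (1, -2))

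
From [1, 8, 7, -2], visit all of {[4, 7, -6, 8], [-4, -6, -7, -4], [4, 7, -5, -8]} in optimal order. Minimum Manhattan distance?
71
(one optimal route: (1, 8, 7, -2) → (4, 7, -6, 8) → (4, 7, -5, -8) → (-4, -6, -7, -4))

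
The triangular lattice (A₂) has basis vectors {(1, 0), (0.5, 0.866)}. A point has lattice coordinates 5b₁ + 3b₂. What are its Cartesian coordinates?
(6.5, 2.598)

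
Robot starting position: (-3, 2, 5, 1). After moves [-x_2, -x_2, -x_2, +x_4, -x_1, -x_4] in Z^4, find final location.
(-4, -1, 5, 1)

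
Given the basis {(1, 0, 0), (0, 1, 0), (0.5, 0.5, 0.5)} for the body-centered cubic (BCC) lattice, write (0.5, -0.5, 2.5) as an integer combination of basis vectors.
-2b₁ - 3b₂ + 5b₃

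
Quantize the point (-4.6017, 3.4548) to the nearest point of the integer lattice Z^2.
(-5, 3)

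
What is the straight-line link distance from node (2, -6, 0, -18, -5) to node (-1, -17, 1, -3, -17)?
22.3607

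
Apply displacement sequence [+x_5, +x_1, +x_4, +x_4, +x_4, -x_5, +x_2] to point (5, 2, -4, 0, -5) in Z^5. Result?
(6, 3, -4, 3, -5)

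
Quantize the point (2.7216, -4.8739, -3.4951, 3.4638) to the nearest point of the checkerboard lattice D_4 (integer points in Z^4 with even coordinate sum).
(3, -5, -3, 3)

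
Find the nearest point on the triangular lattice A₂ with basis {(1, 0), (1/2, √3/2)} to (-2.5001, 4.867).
(-2.5, 4.33)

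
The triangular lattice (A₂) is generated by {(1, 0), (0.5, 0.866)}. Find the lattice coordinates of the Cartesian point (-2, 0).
-2b₁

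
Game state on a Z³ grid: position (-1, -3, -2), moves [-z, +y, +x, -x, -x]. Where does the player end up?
(-2, -2, -3)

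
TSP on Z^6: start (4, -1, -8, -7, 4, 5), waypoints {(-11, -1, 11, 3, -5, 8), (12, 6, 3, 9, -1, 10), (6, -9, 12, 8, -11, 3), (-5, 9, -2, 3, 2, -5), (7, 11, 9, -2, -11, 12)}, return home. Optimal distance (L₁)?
272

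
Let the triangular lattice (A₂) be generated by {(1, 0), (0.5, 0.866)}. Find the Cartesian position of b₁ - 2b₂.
(0, -1.732)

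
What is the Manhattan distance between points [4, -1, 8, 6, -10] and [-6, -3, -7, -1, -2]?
42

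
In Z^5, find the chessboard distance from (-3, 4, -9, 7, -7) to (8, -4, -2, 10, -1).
11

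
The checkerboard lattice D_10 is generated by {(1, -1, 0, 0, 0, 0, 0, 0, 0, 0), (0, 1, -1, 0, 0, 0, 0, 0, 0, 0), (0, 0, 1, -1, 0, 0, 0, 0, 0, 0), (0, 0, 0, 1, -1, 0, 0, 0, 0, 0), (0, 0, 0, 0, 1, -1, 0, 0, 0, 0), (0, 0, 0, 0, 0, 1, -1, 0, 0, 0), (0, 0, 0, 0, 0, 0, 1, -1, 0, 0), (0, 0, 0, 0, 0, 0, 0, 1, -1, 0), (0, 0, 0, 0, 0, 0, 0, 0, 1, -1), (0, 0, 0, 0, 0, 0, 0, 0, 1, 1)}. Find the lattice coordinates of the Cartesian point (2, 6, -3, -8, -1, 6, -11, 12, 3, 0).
2b₁ + 8b₂ + 5b₃ - 3b₄ - 4b₅ + 2b₆ - 9b₇ + 3b₈ + 3b₉ + 3b₁₀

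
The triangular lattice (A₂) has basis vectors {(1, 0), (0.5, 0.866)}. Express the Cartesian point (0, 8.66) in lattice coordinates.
-5b₁ + 10b₂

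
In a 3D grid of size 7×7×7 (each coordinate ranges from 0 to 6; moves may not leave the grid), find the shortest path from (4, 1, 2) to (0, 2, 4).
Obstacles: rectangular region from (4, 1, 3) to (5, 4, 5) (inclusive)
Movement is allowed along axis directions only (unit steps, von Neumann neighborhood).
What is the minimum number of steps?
7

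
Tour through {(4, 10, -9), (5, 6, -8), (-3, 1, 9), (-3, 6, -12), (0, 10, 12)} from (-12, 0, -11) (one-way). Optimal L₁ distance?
74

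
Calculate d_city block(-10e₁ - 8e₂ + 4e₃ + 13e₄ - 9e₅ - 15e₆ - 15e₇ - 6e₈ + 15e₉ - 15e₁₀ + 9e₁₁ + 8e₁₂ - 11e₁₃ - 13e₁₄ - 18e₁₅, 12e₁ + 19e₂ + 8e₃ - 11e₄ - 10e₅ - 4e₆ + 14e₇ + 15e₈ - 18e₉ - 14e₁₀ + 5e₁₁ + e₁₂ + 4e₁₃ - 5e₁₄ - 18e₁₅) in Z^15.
207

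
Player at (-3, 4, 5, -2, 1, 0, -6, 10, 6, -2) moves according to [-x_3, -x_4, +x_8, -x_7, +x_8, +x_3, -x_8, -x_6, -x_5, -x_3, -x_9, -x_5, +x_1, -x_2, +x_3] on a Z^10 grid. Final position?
(-2, 3, 5, -3, -1, -1, -7, 11, 5, -2)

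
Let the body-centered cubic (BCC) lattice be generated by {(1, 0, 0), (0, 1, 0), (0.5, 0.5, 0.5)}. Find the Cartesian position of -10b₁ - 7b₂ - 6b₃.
(-13, -10, -3)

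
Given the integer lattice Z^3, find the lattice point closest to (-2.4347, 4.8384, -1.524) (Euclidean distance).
(-2, 5, -2)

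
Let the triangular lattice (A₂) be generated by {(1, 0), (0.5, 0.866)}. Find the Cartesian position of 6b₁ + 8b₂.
(10, 6.928)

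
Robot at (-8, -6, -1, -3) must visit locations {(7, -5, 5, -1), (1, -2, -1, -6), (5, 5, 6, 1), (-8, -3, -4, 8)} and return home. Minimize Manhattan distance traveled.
106
(one optimal route: (-8, -6, -1, -3) → (1, -2, -1, -6) → (7, -5, 5, -1) → (5, 5, 6, 1) → (-8, -3, -4, 8) → (-8, -6, -1, -3))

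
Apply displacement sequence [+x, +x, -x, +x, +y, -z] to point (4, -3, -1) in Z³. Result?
(6, -2, -2)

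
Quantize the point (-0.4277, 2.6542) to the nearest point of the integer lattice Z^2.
(0, 3)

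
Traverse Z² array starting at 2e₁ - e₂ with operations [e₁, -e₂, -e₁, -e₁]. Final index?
(1, -2)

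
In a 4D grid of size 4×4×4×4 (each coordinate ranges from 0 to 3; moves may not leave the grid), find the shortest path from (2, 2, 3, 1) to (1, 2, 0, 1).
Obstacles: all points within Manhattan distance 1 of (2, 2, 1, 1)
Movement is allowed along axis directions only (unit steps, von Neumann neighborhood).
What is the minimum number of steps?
6
(one shortest path: (2, 2, 3, 1) → (1, 2, 3, 1) → (0, 2, 3, 1) → (0, 2, 2, 1) → (0, 2, 1, 1) → (0, 2, 0, 1) → (1, 2, 0, 1))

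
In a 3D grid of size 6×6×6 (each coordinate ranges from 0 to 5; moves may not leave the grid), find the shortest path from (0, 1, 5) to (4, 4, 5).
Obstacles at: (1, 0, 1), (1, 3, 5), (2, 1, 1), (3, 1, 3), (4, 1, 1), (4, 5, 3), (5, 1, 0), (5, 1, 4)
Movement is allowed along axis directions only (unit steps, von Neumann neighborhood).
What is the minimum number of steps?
7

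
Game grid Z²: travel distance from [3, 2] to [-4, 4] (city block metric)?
9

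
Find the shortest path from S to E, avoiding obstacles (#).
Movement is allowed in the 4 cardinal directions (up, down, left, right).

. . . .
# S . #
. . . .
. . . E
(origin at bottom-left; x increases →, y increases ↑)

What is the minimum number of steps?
4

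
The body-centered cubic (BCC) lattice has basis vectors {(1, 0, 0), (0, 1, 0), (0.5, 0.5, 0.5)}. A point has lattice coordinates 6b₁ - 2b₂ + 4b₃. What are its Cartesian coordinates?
(8, 0, 2)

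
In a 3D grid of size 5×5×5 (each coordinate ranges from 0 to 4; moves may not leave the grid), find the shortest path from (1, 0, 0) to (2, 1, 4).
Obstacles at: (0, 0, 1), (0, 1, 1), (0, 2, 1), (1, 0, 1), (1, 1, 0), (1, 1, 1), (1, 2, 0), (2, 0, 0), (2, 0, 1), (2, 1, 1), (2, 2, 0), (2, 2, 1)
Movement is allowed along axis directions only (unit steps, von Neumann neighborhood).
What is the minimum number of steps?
12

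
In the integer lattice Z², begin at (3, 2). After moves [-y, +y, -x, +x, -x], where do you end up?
(2, 2)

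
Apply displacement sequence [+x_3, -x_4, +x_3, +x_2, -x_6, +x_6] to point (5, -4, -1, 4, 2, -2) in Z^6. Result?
(5, -3, 1, 3, 2, -2)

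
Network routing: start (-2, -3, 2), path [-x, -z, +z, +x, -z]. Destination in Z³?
(-2, -3, 1)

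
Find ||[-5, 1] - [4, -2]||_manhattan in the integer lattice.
12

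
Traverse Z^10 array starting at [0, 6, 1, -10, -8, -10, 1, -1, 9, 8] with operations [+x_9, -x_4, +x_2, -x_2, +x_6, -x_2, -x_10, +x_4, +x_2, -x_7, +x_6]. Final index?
(0, 6, 1, -10, -8, -8, 0, -1, 10, 7)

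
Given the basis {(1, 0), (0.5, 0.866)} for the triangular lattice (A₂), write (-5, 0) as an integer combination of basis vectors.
-5b₁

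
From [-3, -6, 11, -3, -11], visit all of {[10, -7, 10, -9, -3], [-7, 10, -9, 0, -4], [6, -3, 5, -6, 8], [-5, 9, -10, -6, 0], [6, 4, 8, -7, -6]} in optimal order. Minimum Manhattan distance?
136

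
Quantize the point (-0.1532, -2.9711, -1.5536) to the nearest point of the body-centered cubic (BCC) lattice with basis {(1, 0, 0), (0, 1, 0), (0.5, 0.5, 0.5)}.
(0, -3, -2)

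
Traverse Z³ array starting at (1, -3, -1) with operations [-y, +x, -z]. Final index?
(2, -4, -2)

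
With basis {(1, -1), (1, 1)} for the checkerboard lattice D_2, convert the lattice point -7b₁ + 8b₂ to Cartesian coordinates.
(1, 15)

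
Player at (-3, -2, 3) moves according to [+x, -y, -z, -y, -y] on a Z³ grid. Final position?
(-2, -5, 2)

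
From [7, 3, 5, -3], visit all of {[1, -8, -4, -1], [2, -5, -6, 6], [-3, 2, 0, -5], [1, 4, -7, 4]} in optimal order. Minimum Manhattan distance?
66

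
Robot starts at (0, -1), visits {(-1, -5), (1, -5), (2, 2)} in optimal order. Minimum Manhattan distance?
15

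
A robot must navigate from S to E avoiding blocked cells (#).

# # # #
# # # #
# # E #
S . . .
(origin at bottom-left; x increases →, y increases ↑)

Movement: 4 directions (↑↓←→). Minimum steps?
3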